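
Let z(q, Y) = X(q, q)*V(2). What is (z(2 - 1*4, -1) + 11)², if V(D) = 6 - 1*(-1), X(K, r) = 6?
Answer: 2809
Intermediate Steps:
V(D) = 7 (V(D) = 6 + 1 = 7)
z(q, Y) = 42 (z(q, Y) = 6*7 = 42)
(z(2 - 1*4, -1) + 11)² = (42 + 11)² = 53² = 2809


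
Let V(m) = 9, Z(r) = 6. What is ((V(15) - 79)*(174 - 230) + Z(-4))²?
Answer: 15413476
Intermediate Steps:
((V(15) - 79)*(174 - 230) + Z(-4))² = ((9 - 79)*(174 - 230) + 6)² = (-70*(-56) + 6)² = (3920 + 6)² = 3926² = 15413476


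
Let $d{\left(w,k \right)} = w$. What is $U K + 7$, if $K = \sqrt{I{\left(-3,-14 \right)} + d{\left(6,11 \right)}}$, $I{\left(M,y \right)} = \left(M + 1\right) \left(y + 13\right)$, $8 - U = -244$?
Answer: $7 + 504 \sqrt{2} \approx 719.76$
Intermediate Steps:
$U = 252$ ($U = 8 - -244 = 8 + 244 = 252$)
$I{\left(M,y \right)} = \left(1 + M\right) \left(13 + y\right)$
$K = 2 \sqrt{2}$ ($K = \sqrt{\left(13 - 14 + 13 \left(-3\right) - -42\right) + 6} = \sqrt{\left(13 - 14 - 39 + 42\right) + 6} = \sqrt{2 + 6} = \sqrt{8} = 2 \sqrt{2} \approx 2.8284$)
$U K + 7 = 252 \cdot 2 \sqrt{2} + 7 = 504 \sqrt{2} + 7 = 7 + 504 \sqrt{2}$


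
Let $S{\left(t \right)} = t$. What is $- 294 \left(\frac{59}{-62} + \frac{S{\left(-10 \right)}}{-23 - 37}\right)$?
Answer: $\frac{7154}{31} \approx 230.77$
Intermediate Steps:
$- 294 \left(\frac{59}{-62} + \frac{S{\left(-10 \right)}}{-23 - 37}\right) = - 294 \left(\frac{59}{-62} - \frac{10}{-23 - 37}\right) = - 294 \left(59 \left(- \frac{1}{62}\right) - \frac{10}{-23 - 37}\right) = - 294 \left(- \frac{59}{62} - \frac{10}{-60}\right) = - 294 \left(- \frac{59}{62} - - \frac{1}{6}\right) = - 294 \left(- \frac{59}{62} + \frac{1}{6}\right) = \left(-294\right) \left(- \frac{73}{93}\right) = \frac{7154}{31}$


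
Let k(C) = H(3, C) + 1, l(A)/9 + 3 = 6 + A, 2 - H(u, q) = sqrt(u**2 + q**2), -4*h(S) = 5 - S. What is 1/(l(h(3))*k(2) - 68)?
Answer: 1/13162 - 45*sqrt(13)/13162 ≈ -0.012251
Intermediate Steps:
h(S) = -5/4 + S/4 (h(S) = -(5 - S)/4 = -5/4 + S/4)
H(u, q) = 2 - sqrt(q**2 + u**2) (H(u, q) = 2 - sqrt(u**2 + q**2) = 2 - sqrt(q**2 + u**2))
l(A) = 27 + 9*A (l(A) = -27 + 9*(6 + A) = -27 + (54 + 9*A) = 27 + 9*A)
k(C) = 3 - sqrt(9 + C**2) (k(C) = (2 - sqrt(C**2 + 3**2)) + 1 = (2 - sqrt(C**2 + 9)) + 1 = (2 - sqrt(9 + C**2)) + 1 = 3 - sqrt(9 + C**2))
1/(l(h(3))*k(2) - 68) = 1/((27 + 9*(-5/4 + (1/4)*3))*(3 - sqrt(9 + 2**2)) - 68) = 1/((27 + 9*(-5/4 + 3/4))*(3 - sqrt(9 + 4)) - 68) = 1/((27 + 9*(-1/2))*(3 - sqrt(13)) - 68) = 1/((27 - 9/2)*(3 - sqrt(13)) - 68) = 1/(45*(3 - sqrt(13))/2 - 68) = 1/((135/2 - 45*sqrt(13)/2) - 68) = 1/(-1/2 - 45*sqrt(13)/2)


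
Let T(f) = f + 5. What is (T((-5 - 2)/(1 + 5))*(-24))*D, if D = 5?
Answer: -460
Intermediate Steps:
T(f) = 5 + f
(T((-5 - 2)/(1 + 5))*(-24))*D = ((5 + (-5 - 2)/(1 + 5))*(-24))*5 = ((5 - 7/6)*(-24))*5 = ((23/6)*(-24))*5 = -92*5 = -460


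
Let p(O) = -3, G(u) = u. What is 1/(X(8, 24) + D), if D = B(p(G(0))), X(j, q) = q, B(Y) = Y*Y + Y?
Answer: 1/30 ≈ 0.033333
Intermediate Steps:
B(Y) = Y + Y**2 (B(Y) = Y**2 + Y = Y + Y**2)
D = 6 (D = -3*(1 - 3) = -3*(-2) = 6)
1/(X(8, 24) + D) = 1/(24 + 6) = 1/30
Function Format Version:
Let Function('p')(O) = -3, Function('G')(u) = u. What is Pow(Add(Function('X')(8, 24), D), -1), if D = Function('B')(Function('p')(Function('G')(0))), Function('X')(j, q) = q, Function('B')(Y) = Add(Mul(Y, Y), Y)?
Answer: Rational(1, 30) ≈ 0.033333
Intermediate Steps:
Function('B')(Y) = Add(Y, Pow(Y, 2)) (Function('B')(Y) = Add(Pow(Y, 2), Y) = Add(Y, Pow(Y, 2)))
D = 6 (D = Mul(-3, Add(1, -3)) = Mul(-3, -2) = 6)
Pow(Add(Function('X')(8, 24), D), -1) = Pow(Add(24, 6), -1) = Pow(30, -1) = Rational(1, 30)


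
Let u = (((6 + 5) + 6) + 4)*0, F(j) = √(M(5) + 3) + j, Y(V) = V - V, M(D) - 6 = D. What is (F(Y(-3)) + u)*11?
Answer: 11*√14 ≈ 41.158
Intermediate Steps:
M(D) = 6 + D
Y(V) = 0
F(j) = j + √14 (F(j) = √((6 + 5) + 3) + j = √(11 + 3) + j = √14 + j = j + √14)
u = 0 (u = ((11 + 6) + 4)*0 = (17 + 4)*0 = 21*0 = 0)
(F(Y(-3)) + u)*11 = ((0 + √14) + 0)*11 = (√14 + 0)*11 = √14*11 = 11*√14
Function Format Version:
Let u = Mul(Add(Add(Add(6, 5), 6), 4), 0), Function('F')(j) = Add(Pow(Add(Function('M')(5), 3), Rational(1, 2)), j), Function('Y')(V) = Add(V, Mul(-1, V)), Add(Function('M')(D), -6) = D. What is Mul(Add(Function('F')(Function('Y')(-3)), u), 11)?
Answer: Mul(11, Pow(14, Rational(1, 2))) ≈ 41.158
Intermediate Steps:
Function('M')(D) = Add(6, D)
Function('Y')(V) = 0
Function('F')(j) = Add(j, Pow(14, Rational(1, 2))) (Function('F')(j) = Add(Pow(Add(Add(6, 5), 3), Rational(1, 2)), j) = Add(Pow(Add(11, 3), Rational(1, 2)), j) = Add(Pow(14, Rational(1, 2)), j) = Add(j, Pow(14, Rational(1, 2))))
u = 0 (u = Mul(Add(Add(11, 6), 4), 0) = Mul(Add(17, 4), 0) = Mul(21, 0) = 0)
Mul(Add(Function('F')(Function('Y')(-3)), u), 11) = Mul(Add(Add(0, Pow(14, Rational(1, 2))), 0), 11) = Mul(Add(Pow(14, Rational(1, 2)), 0), 11) = Mul(Pow(14, Rational(1, 2)), 11) = Mul(11, Pow(14, Rational(1, 2)))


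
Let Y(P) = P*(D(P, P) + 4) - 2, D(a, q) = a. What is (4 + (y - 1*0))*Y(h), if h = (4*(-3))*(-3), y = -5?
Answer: -1438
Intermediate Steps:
h = 36 (h = -12*(-3) = 36)
Y(P) = -2 + P*(4 + P) (Y(P) = P*(P + 4) - 2 = P*(4 + P) - 2 = -2 + P*(4 + P))
(4 + (y - 1*0))*Y(h) = (4 + (-5 - 1*0))*(-2 + 36**2 + 4*36) = (4 + (-5 + 0))*(-2 + 1296 + 144) = (4 - 5)*1438 = -1*1438 = -1438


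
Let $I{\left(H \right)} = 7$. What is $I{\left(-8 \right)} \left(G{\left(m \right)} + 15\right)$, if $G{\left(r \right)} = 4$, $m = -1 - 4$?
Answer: $133$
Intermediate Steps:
$m = -5$
$I{\left(-8 \right)} \left(G{\left(m \right)} + 15\right) = 7 \left(4 + 15\right) = 7 \cdot 19 = 133$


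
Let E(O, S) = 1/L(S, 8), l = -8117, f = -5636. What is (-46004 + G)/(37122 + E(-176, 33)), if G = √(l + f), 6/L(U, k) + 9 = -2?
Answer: -276024/222721 + 6*I*√13753/222721 ≈ -1.2393 + 0.0031593*I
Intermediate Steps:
L(U, k) = -6/11 (L(U, k) = 6/(-9 - 2) = 6/(-11) = 6*(-1/11) = -6/11)
G = I*√13753 (G = √(-8117 - 5636) = √(-13753) = I*√13753 ≈ 117.27*I)
E(O, S) = -11/6 (E(O, S) = 1/(-6/11) = -11/6)
(-46004 + G)/(37122 + E(-176, 33)) = (-46004 + I*√13753)/(37122 - 11/6) = (-46004 + I*√13753)/(222721/6) = (-46004 + I*√13753)*(6/222721) = -276024/222721 + 6*I*√13753/222721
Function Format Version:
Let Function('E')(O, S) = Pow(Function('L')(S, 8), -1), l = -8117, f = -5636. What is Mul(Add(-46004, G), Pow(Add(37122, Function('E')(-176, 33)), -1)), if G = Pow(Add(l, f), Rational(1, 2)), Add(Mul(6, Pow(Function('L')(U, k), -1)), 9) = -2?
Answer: Add(Rational(-276024, 222721), Mul(Rational(6, 222721), I, Pow(13753, Rational(1, 2)))) ≈ Add(-1.2393, Mul(0.0031593, I))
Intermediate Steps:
Function('L')(U, k) = Rational(-6, 11) (Function('L')(U, k) = Mul(6, Pow(Add(-9, -2), -1)) = Mul(6, Pow(-11, -1)) = Mul(6, Rational(-1, 11)) = Rational(-6, 11))
G = Mul(I, Pow(13753, Rational(1, 2))) (G = Pow(Add(-8117, -5636), Rational(1, 2)) = Pow(-13753, Rational(1, 2)) = Mul(I, Pow(13753, Rational(1, 2))) ≈ Mul(117.27, I))
Function('E')(O, S) = Rational(-11, 6) (Function('E')(O, S) = Pow(Rational(-6, 11), -1) = Rational(-11, 6))
Mul(Add(-46004, G), Pow(Add(37122, Function('E')(-176, 33)), -1)) = Mul(Add(-46004, Mul(I, Pow(13753, Rational(1, 2)))), Pow(Add(37122, Rational(-11, 6)), -1)) = Mul(Add(-46004, Mul(I, Pow(13753, Rational(1, 2)))), Pow(Rational(222721, 6), -1)) = Mul(Add(-46004, Mul(I, Pow(13753, Rational(1, 2)))), Rational(6, 222721)) = Add(Rational(-276024, 222721), Mul(Rational(6, 222721), I, Pow(13753, Rational(1, 2))))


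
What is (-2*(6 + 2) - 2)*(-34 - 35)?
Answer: 1242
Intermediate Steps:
(-2*(6 + 2) - 2)*(-34 - 35) = (-2*8 - 2)*(-69) = (-16 - 2)*(-69) = -18*(-69) = 1242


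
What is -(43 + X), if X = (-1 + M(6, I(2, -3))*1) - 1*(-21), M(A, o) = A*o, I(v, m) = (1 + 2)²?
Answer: -117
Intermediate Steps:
I(v, m) = 9 (I(v, m) = 3² = 9)
X = 74 (X = (-1 + (6*9)*1) - 1*(-21) = (-1 + 54*1) + 21 = (-1 + 54) + 21 = 53 + 21 = 74)
-(43 + X) = -(43 + 74) = -1*117 = -117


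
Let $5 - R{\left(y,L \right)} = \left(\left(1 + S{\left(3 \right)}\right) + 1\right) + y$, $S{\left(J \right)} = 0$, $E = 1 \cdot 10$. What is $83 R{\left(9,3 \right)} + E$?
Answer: $-488$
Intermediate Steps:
$E = 10$
$R{\left(y,L \right)} = 3 - y$ ($R{\left(y,L \right)} = 5 - \left(\left(\left(1 + 0\right) + 1\right) + y\right) = 5 - \left(\left(1 + 1\right) + y\right) = 5 - \left(2 + y\right) = 3 - y$)
$83 R{\left(9,3 \right)} + E = 83 \left(3 - 9\right) + 10 = 83 \left(-6\right) + 10 = -498 + 10 = -488$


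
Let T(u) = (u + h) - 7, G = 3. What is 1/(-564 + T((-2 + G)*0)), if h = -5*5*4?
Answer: -1/671 ≈ -0.0014903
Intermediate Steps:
h = -100 (h = -25*4 = -100)
T(u) = -107 + u (T(u) = (u - 100) - 7 = (-100 + u) - 7 = -107 + u)
1/(-564 + T((-2 + G)*0)) = 1/(-564 + (-107 + (-2 + 3)*0)) = 1/(-564 + (-107 + 1*0)) = 1/(-564 + (-107 + 0)) = 1/(-564 - 107) = 1/(-671) = -1/671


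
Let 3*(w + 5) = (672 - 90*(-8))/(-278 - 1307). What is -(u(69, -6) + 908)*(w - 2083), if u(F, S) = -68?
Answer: 556070592/317 ≈ 1.7542e+6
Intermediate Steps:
w = -8389/1585 (w = -5 + ((672 - 90*(-8))/(-278 - 1307))/3 = -5 + ((672 + 720)/(-1585))/3 = -5 + (1392*(-1/1585))/3 = -5 + (⅓)*(-1392/1585) = -5 - 464/1585 = -8389/1585 ≈ -5.2927)
-(u(69, -6) + 908)*(w - 2083) = -(-68 + 908)*(-8389/1585 - 2083) = -840*(-3309944)/1585 = -1*(-556070592/317) = 556070592/317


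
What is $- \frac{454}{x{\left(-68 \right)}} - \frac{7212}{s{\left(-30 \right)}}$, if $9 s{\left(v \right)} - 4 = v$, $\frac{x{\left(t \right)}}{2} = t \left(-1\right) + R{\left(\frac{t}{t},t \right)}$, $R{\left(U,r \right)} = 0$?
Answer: $\frac{2203921}{884} \approx 2493.1$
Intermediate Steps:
$x{\left(t \right)} = - 2 t$ ($x{\left(t \right)} = 2 \left(t \left(-1\right) + 0\right) = 2 \left(- t + 0\right) = 2 \left(- t\right) = - 2 t$)
$s{\left(v \right)} = \frac{4}{9} + \frac{v}{9}$
$- \frac{454}{x{\left(-68 \right)}} - \frac{7212}{s{\left(-30 \right)}} = - \frac{454}{\left(-2\right) \left(-68\right)} - \frac{7212}{\frac{4}{9} + \frac{1}{9} \left(-30\right)} = - \frac{454}{136} - \frac{7212}{\frac{4}{9} - \frac{10}{3}} = \left(-454\right) \frac{1}{136} - \frac{7212}{- \frac{26}{9}} = - \frac{227}{68} - - \frac{32454}{13} = - \frac{227}{68} + \frac{32454}{13} = \frac{2203921}{884}$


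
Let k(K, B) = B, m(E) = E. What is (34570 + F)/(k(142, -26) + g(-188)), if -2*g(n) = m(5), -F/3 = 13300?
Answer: 10660/57 ≈ 187.02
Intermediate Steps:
F = -39900 (F = -3*13300 = -39900)
g(n) = -5/2 (g(n) = -½*5 = -5/2)
(34570 + F)/(k(142, -26) + g(-188)) = (34570 - 39900)/(-26 - 5/2) = -5330/(-57/2) = -5330*(-2/57) = 10660/57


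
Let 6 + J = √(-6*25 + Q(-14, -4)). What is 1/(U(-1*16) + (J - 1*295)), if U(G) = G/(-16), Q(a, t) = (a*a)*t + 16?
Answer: -50/15153 - I*√102/30306 ≈ -0.0032997 - 0.00033325*I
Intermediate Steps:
Q(a, t) = 16 + t*a² (Q(a, t) = a²*t + 16 = t*a² + 16 = 16 + t*a²)
J = -6 + 3*I*√102 (J = -6 + √(-6*25 + (16 - 4*(-14)²)) = -6 + √(-150 + (16 - 4*196)) = -6 + √(-150 + (16 - 784)) = -6 + √(-150 - 768) = -6 + √(-918) = -6 + 3*I*√102 ≈ -6.0 + 30.299*I)
U(G) = -G/16 (U(G) = G*(-1/16) = -G/16)
1/(U(-1*16) + (J - 1*295)) = 1/(-(-1)*16/16 + ((-6 + 3*I*√102) - 1*295)) = 1/(-1/16*(-16) + ((-6 + 3*I*√102) - 295)) = 1/(1 + (-301 + 3*I*√102)) = 1/(-300 + 3*I*√102)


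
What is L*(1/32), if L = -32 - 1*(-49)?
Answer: 17/32 ≈ 0.53125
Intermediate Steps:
L = 17 (L = -32 + 49 = 17)
L*(1/32) = 17*(1/32) = 17/32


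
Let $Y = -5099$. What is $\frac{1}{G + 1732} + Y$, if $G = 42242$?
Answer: $- \frac{224223425}{43974} \approx -5099.0$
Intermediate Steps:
$\frac{1}{G + 1732} + Y = \frac{1}{42242 + 1732} - 5099 = \frac{1}{43974} - 5099 = - \frac{224223425}{43974}$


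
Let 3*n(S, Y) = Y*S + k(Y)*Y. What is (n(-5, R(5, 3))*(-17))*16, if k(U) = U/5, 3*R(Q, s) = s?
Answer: 2176/5 ≈ 435.20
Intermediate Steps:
R(Q, s) = s/3
k(U) = U/5 (k(U) = U*(1/5) = U/5)
n(S, Y) = Y**2/15 + S*Y/3 (n(S, Y) = (Y*S + (Y/5)*Y)/3 = (S*Y + Y**2/5)/3 = (Y**2/5 + S*Y)/3 = Y**2/15 + S*Y/3)
(n(-5, R(5, 3))*(-17))*16 = ((((1/3)*3)*((1/3)*3 + 5*(-5))/15)*(-17))*16 = (((1/15)*1*(1 - 25))*(-17))*16 = (((1/15)*1*(-24))*(-17))*16 = -8/5*(-17)*16 = (136/5)*16 = 2176/5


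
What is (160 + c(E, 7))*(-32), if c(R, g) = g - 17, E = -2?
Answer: -4800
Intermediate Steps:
c(R, g) = -17 + g
(160 + c(E, 7))*(-32) = (160 + (-17 + 7))*(-32) = (160 - 10)*(-32) = 150*(-32) = -4800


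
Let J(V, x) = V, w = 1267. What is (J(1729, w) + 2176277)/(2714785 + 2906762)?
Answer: 726002/1873849 ≈ 0.38744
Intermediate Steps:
(J(1729, w) + 2176277)/(2714785 + 2906762) = (1729 + 2176277)/(2714785 + 2906762) = 2178006/5621547 = 2178006*(1/5621547) = 726002/1873849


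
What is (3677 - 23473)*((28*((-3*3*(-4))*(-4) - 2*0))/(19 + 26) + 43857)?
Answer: -4332097252/5 ≈ -8.6642e+8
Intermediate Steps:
(3677 - 23473)*((28*((-3*3*(-4))*(-4) - 2*0))/(19 + 26) + 43857) = -19796*((28*(-9*(-4)*(-4) + 0))/45 + 43857) = -19796*((28*(36*(-4) + 0))*(1/45) + 43857) = -19796*((28*(-144 + 0))*(1/45) + 43857) = -19796*((28*(-144))*(1/45) + 43857) = -19796*(-4032*1/45 + 43857) = -19796*(-448/5 + 43857) = -19796*218837/5 = -4332097252/5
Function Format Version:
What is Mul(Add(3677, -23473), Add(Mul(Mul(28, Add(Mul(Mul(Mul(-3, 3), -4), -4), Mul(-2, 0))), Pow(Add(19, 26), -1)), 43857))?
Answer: Rational(-4332097252, 5) ≈ -8.6642e+8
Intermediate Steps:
Mul(Add(3677, -23473), Add(Mul(Mul(28, Add(Mul(Mul(Mul(-3, 3), -4), -4), Mul(-2, 0))), Pow(Add(19, 26), -1)), 43857)) = Mul(-19796, Add(Mul(Mul(28, Add(Mul(Mul(-9, -4), -4), 0)), Pow(45, -1)), 43857)) = Mul(-19796, Add(Mul(Mul(28, Add(Mul(36, -4), 0)), Rational(1, 45)), 43857)) = Mul(-19796, Add(Mul(Mul(28, Add(-144, 0)), Rational(1, 45)), 43857)) = Mul(-19796, Add(Mul(Mul(28, -144), Rational(1, 45)), 43857)) = Mul(-19796, Add(Mul(-4032, Rational(1, 45)), 43857)) = Mul(-19796, Add(Rational(-448, 5), 43857)) = Mul(-19796, Rational(218837, 5)) = Rational(-4332097252, 5)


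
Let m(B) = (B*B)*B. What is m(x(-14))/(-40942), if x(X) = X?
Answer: 1372/20471 ≈ 0.067022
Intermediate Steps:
m(B) = B³ (m(B) = B²*B = B³)
m(x(-14))/(-40942) = (-14)³/(-40942) = -2744*(-1/40942) = 1372/20471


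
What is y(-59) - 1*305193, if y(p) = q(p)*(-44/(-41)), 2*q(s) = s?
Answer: -12514211/41 ≈ -3.0522e+5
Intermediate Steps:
q(s) = s/2
y(p) = 22*p/41 (y(p) = (p/2)*(-44/(-41)) = (p/2)*(-44*(-1/41)) = (p/2)*(44/41) = 22*p/41)
y(-59) - 1*305193 = (22/41)*(-59) - 1*305193 = -1298/41 - 305193 = -12514211/41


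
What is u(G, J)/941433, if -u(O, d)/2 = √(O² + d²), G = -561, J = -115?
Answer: -2*√327946/941433 ≈ -0.0012166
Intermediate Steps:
u(O, d) = -2*√(O² + d²)
u(G, J)/941433 = -2*√((-561)² + (-115)²)/941433 = -2*√(314721 + 13225)*(1/941433) = -2*√327946*(1/941433) = -2*√327946/941433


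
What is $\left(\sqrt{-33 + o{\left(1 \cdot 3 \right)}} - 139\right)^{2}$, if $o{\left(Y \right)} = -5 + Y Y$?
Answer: $\left(139 - i \sqrt{29}\right)^{2} \approx 19292.0 - 1497.1 i$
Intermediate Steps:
$o{\left(Y \right)} = -5 + Y^{2}$
$\left(\sqrt{-33 + o{\left(1 \cdot 3 \right)}} - 139\right)^{2} = \left(\sqrt{-33 - \left(5 - \left(1 \cdot 3\right)^{2}\right)} - 139\right)^{2} = \left(\sqrt{-33 - \left(5 - 3^{2}\right)} - 139\right)^{2} = \left(\sqrt{-33 + \left(-5 + 9\right)} - 139\right)^{2} = \left(\sqrt{-33 + 4} - 139\right)^{2} = \left(\sqrt{-29} - 139\right)^{2} = \left(i \sqrt{29} - 139\right)^{2} = \left(-139 + i \sqrt{29}\right)^{2}$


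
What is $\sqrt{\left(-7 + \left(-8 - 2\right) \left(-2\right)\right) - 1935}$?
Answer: $31 i \sqrt{2} \approx 43.841 i$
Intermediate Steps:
$\sqrt{\left(-7 + \left(-8 - 2\right) \left(-2\right)\right) - 1935} = \sqrt{\left(-7 - -20\right) - 1935} = \sqrt{\left(-7 + 20\right) - 1935} = \sqrt{13 - 1935} = \sqrt{-1922} = 31 i \sqrt{2}$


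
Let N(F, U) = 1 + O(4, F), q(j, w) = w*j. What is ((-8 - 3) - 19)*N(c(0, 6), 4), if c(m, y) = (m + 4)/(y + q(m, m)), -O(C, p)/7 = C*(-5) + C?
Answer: -3390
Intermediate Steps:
O(C, p) = 28*C (O(C, p) = -7*(C*(-5) + C) = -7*(-5*C + C) = -(-28)*C = 28*C)
q(j, w) = j*w
c(m, y) = (4 + m)/(y + m²) (c(m, y) = (m + 4)/(y + m*m) = (4 + m)/(y + m²))
N(F, U) = 113 (N(F, U) = 1 + 28*4 = 1 + 112 = 113)
((-8 - 3) - 19)*N(c(0, 6), 4) = ((-8 - 3) - 19)*113 = (-11 - 19)*113 = -30*113 = -3390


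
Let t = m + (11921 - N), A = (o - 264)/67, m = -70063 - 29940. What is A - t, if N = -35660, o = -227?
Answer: 3511783/67 ≈ 52415.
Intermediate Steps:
m = -100003
A = -491/67 (A = (-227 - 264)/67 = -491*1/67 = -491/67 ≈ -7.3284)
t = -52422 (t = -100003 + (11921 - 1*(-35660)) = -100003 + (11921 + 35660) = -100003 + 47581 = -52422)
A - t = -491/67 - 1*(-52422) = -491/67 + 52422 = 3511783/67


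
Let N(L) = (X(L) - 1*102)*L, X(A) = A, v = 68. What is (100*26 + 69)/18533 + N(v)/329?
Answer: -41970195/6097357 ≈ -6.8833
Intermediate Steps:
N(L) = L*(-102 + L) (N(L) = (L - 1*102)*L = (L - 102)*L = (-102 + L)*L = L*(-102 + L))
(100*26 + 69)/18533 + N(v)/329 = (100*26 + 69)/18533 + (68*(-102 + 68))/329 = (2600 + 69)*(1/18533) + (68*(-34))*(1/329) = 2669*(1/18533) - 2312*1/329 = 2669/18533 - 2312/329 = -41970195/6097357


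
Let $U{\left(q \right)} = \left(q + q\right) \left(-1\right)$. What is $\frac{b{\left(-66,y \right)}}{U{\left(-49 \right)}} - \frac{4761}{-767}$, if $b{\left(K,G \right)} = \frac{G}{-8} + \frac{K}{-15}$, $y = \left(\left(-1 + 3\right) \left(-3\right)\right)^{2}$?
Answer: $\frac{4665013}{751660} \approx 6.2063$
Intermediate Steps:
$y = 36$ ($y = \left(2 \left(-3\right)\right)^{2} = \left(-6\right)^{2} = 36$)
$b{\left(K,G \right)} = - \frac{G}{8} - \frac{K}{15}$ ($b{\left(K,G \right)} = G \left(- \frac{1}{8}\right) + K \left(- \frac{1}{15}\right) = - \frac{G}{8} - \frac{K}{15}$)
$U{\left(q \right)} = - 2 q$ ($U{\left(q \right)} = 2 q \left(-1\right) = - 2 q$)
$\frac{b{\left(-66,y \right)}}{U{\left(-49 \right)}} - \frac{4761}{-767} = \frac{\left(- \frac{1}{8}\right) 36 - - \frac{22}{5}}{\left(-2\right) \left(-49\right)} - \frac{4761}{-767} = \frac{- \frac{9}{2} + \frac{22}{5}}{98} - - \frac{4761}{767} = \left(- \frac{1}{10}\right) \frac{1}{98} + \frac{4761}{767} = - \frac{1}{980} + \frac{4761}{767} = \frac{4665013}{751660}$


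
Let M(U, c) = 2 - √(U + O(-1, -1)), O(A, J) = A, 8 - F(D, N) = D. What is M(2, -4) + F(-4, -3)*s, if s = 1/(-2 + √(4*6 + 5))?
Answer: 49/25 + 12*√29/25 ≈ 4.5449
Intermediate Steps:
F(D, N) = 8 - D
s = 1/(-2 + √29) (s = 1/(-2 + √(24 + 5)) = 1/(-2 + √29) ≈ 0.29541)
M(U, c) = 2 - √(-1 + U) (M(U, c) = 2 - √(U - 1) = 2 - √(-1 + U))
M(2, -4) + F(-4, -3)*s = (2 - √(-1 + 2)) + (8 - 1*(-4))*(2/25 + √29/25) = (2 - √1) + (8 + 4)*(2/25 + √29/25) = (2 - 1*1) + 12*(2/25 + √29/25) = (2 - 1) + (24/25 + 12*√29/25) = 1 + (24/25 + 12*√29/25) = 49/25 + 12*√29/25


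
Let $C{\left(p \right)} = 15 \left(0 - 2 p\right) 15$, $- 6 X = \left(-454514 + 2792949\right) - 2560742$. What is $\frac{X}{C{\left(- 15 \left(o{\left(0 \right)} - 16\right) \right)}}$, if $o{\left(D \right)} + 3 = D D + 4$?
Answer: $- \frac{222307}{607500} \approx -0.36594$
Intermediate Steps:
$o{\left(D \right)} = 1 + D^{2}$ ($o{\left(D \right)} = -3 + \left(D D + 4\right) = -3 + \left(D^{2} + 4\right) = -3 + \left(4 + D^{2}\right) = 1 + D^{2}$)
$X = \frac{222307}{6}$ ($X = - \frac{\left(-454514 + 2792949\right) - 2560742}{6} = - \frac{2338435 - 2560742}{6} = \left(- \frac{1}{6}\right) \left(-222307\right) = \frac{222307}{6} \approx 37051.0$)
$C{\left(p \right)} = - 450 p$ ($C{\left(p \right)} = 15 \left(- 2 p\right) 15 = - 30 p 15 = - 450 p$)
$\frac{X}{C{\left(- 15 \left(o{\left(0 \right)} - 16\right) \right)}} = \frac{222307}{6 \left(- 450 \left(- 15 \left(\left(1 + 0^{2}\right) - 16\right)\right)\right)} = \frac{222307}{6 \left(- 450 \left(- 15 \left(\left(1 + 0\right) - 16\right)\right)\right)} = \frac{222307}{6 \left(- 450 \left(- 15 \left(1 - 16\right)\right)\right)} = \frac{222307}{6 \left(- 450 \left(\left(-15\right) \left(-15\right)\right)\right)} = \frac{222307}{6 \left(\left(-450\right) 225\right)} = \frac{222307}{6 \left(-101250\right)} = \frac{222307}{6} \left(- \frac{1}{101250}\right) = - \frac{222307}{607500}$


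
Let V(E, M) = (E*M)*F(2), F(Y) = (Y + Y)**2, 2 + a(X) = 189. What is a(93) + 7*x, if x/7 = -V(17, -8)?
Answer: 106811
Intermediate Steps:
a(X) = 187 (a(X) = -2 + 189 = 187)
F(Y) = 4*Y**2 (F(Y) = (2*Y)**2 = 4*Y**2)
V(E, M) = 16*E*M (V(E, M) = (E*M)*(4*2**2) = (E*M)*(4*4) = (E*M)*16 = 16*E*M)
x = 15232 (x = 7*(-16*17*(-8)) = 7*(-1*(-2176)) = 7*2176 = 15232)
a(93) + 7*x = 187 + 7*15232 = 187 + 106624 = 106811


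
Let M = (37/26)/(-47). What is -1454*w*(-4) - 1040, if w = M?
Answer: -743036/611 ≈ -1216.1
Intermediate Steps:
M = -37/1222 (M = (37*(1/26))*(-1/47) = (37/26)*(-1/47) = -37/1222 ≈ -0.030278)
w = -37/1222 ≈ -0.030278
-1454*w*(-4) - 1040 = -(-26899)*(-4)/611 - 1040 = -1454*74/611 - 1040 = -107596/611 - 1040 = -743036/611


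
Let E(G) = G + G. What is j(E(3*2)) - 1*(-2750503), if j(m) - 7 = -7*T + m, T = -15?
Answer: 2750627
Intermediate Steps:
E(G) = 2*G
j(m) = 112 + m (j(m) = 7 + (-7*(-15) + m) = 7 + (105 + m) = 112 + m)
j(E(3*2)) - 1*(-2750503) = (112 + 2*(3*2)) - 1*(-2750503) = (112 + 2*6) + 2750503 = (112 + 12) + 2750503 = 124 + 2750503 = 2750627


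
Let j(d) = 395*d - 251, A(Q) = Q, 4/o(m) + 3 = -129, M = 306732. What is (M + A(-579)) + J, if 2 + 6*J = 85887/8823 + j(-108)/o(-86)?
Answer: 4783519934/8823 ≈ 5.4217e+5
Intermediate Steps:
o(m) = -1/33 (o(m) = 4/(-3 - 129) = 4/(-132) = 4*(-1/132) = -1/33)
j(d) = -251 + 395*d
J = 2082332015/8823 (J = -⅓ + (85887/8823 + (-251 + 395*(-108))/(-1/33))/6 = -⅓ + (85887*(1/8823) + (-251 - 42660)*(-33))/6 = -⅓ + (28629/2941 - 42911*(-33))/6 = -⅓ + (28629/2941 + 1416063)/6 = -⅓ + (⅙)*(4164669912/2941) = -⅓ + 694111652/2941 = 2082332015/8823 ≈ 2.3601e+5)
(M + A(-579)) + J = (306732 - 579) + 2082332015/8823 = 306153 + 2082332015/8823 = 4783519934/8823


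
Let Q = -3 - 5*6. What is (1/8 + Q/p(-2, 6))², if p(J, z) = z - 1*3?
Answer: 7569/64 ≈ 118.27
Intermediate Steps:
Q = -33 (Q = -3 - 30 = -33)
p(J, z) = -3 + z (p(J, z) = z - 3 = -3 + z)
(1/8 + Q/p(-2, 6))² = (1/8 - 33/(-3 + 6))² = (1*(⅛) - 33/3)² = (⅛ - 33*⅓)² = (⅛ - 11)² = (-87/8)² = 7569/64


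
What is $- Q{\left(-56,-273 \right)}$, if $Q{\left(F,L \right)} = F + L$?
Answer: $329$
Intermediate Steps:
$- Q{\left(-56,-273 \right)} = - (-56 - 273) = \left(-1\right) \left(-329\right) = 329$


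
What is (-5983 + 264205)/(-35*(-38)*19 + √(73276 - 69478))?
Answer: 3262634970/319284551 - 387333*√422/319284551 ≈ 10.194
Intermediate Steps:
(-5983 + 264205)/(-35*(-38)*19 + √(73276 - 69478)) = 258222/(1330*19 + √3798) = 258222/(25270 + 3*√422)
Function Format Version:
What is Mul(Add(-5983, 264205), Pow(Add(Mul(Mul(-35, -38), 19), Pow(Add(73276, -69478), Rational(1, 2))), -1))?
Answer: Add(Rational(3262634970, 319284551), Mul(Rational(-387333, 319284551), Pow(422, Rational(1, 2)))) ≈ 10.194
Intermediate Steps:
Mul(Add(-5983, 264205), Pow(Add(Mul(Mul(-35, -38), 19), Pow(Add(73276, -69478), Rational(1, 2))), -1)) = Mul(258222, Pow(Add(Mul(1330, 19), Pow(3798, Rational(1, 2))), -1)) = Mul(258222, Pow(Add(25270, Mul(3, Pow(422, Rational(1, 2)))), -1))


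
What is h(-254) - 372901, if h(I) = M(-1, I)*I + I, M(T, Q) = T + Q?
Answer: -308385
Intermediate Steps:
M(T, Q) = Q + T
h(I) = I + I*(-1 + I) (h(I) = (I - 1)*I + I = (-1 + I)*I + I = I*(-1 + I) + I = I + I*(-1 + I))
h(-254) - 372901 = (-254)**2 - 372901 = 64516 - 372901 = -308385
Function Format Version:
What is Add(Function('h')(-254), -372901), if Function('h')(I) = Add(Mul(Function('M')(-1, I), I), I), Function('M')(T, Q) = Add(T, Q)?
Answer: -308385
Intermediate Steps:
Function('M')(T, Q) = Add(Q, T)
Function('h')(I) = Add(I, Mul(I, Add(-1, I))) (Function('h')(I) = Add(Mul(Add(I, -1), I), I) = Add(Mul(Add(-1, I), I), I) = Add(Mul(I, Add(-1, I)), I) = Add(I, Mul(I, Add(-1, I))))
Add(Function('h')(-254), -372901) = Add(Pow(-254, 2), -372901) = Add(64516, -372901) = -308385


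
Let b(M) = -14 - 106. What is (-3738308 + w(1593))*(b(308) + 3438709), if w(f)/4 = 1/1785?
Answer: -3277898713725152/255 ≈ -1.2855e+13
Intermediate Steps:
w(f) = 4/1785
b(M) = -120
(-3738308 + w(1593))*(b(308) + 3438709) = (-3738308 + 4/1785)*(-120 + 3438709) = -6672879776/1785*3438589 = -3277898713725152/255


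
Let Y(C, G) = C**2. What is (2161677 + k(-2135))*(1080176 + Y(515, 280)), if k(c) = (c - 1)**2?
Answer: 9046709078373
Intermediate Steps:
k(c) = (-1 + c)**2
(2161677 + k(-2135))*(1080176 + Y(515, 280)) = (2161677 + (-1 - 2135)**2)*(1080176 + 515**2) = (2161677 + (-2136)**2)*(1080176 + 265225) = (2161677 + 4562496)*1345401 = 6724173*1345401 = 9046709078373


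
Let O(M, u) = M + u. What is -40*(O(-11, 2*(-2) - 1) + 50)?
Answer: -1360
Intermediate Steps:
-40*(O(-11, 2*(-2) - 1) + 50) = -40*((-11 + (2*(-2) - 1)) + 50) = -40*((-11 + (-4 - 1)) + 50) = -40*((-11 - 5) + 50) = -40*(-16 + 50) = -40*34 = -1360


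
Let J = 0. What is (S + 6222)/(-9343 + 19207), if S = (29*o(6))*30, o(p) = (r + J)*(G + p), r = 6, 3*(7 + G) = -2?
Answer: -413/1644 ≈ -0.25122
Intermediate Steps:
G = -23/3 (G = -7 + (⅓)*(-2) = -7 - ⅔ = -23/3 ≈ -7.6667)
o(p) = -46 + 6*p (o(p) = (6 + 0)*(-23/3 + p) = 6*(-23/3 + p) = -46 + 6*p)
S = -8700 (S = (29*(-46 + 6*6))*30 = (29*(-46 + 36))*30 = (29*(-10))*30 = -290*30 = -8700)
(S + 6222)/(-9343 + 19207) = (-8700 + 6222)/(-9343 + 19207) = -2478/9864 = -2478*1/9864 = -413/1644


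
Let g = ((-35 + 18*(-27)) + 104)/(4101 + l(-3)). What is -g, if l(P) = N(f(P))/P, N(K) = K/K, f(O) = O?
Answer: 1251/12302 ≈ 0.10169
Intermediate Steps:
N(K) = 1
l(P) = 1/P
g = -1251/12302 (g = ((-35 + 18*(-27)) + 104)/(4101 + 1/(-3)) = ((-35 - 486) + 104)/(4101 - 1/3) = (-521 + 104)/(12302/3) = -417*3/12302 = -1251/12302 ≈ -0.10169)
-g = -1*(-1251/12302) = 1251/12302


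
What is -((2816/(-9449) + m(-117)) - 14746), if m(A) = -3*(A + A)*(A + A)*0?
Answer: 12667070/859 ≈ 14746.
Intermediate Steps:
m(A) = 0 (m(A) = -3*2*A*2*A*0 = -12*A²*0 = 0)
-((2816/(-9449) + m(-117)) - 14746) = -((2816/(-9449) + 0) - 14746) = -((2816*(-1/9449) + 0) - 14746) = -((-256/859 + 0) - 14746) = -(-256/859 - 14746) = -1*(-12667070/859) = 12667070/859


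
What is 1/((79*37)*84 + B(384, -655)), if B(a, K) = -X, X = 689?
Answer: 1/244843 ≈ 4.0842e-6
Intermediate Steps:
B(a, K) = -689 (B(a, K) = -1*689 = -689)
1/((79*37)*84 + B(384, -655)) = 1/((79*37)*84 - 689) = 1/(2923*84 - 689) = 1/(245532 - 689) = 1/244843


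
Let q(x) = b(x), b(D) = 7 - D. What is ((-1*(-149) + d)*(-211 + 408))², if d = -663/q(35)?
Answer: 907246725025/784 ≈ 1.1572e+9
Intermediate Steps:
q(x) = 7 - x
d = 663/28 (d = -663/(7 - 1*35) = -663/(7 - 35) = -663/(-28) = -663*(-1/28) = 663/28 ≈ 23.679)
((-1*(-149) + d)*(-211 + 408))² = ((-1*(-149) + 663/28)*(-211 + 408))² = ((149 + 663/28)*197)² = ((4835/28)*197)² = (952495/28)² = 907246725025/784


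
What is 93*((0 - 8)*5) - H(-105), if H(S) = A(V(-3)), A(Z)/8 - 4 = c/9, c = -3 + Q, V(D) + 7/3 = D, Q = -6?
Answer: -3744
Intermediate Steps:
V(D) = -7/3 + D
c = -9 (c = -3 - 6 = -9)
A(Z) = 24 (A(Z) = 32 + 8*(-9/9) = 32 + 8*(-9*⅑) = 32 + 8*(-1) = 32 - 8 = 24)
H(S) = 24
93*((0 - 8)*5) - H(-105) = 93*((0 - 8)*5) - 1*24 = 93*(-8*5) - 24 = 93*(-40) - 24 = -3720 - 24 = -3744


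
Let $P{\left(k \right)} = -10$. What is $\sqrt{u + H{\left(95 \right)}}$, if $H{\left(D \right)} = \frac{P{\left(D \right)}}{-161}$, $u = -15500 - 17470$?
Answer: $\frac{16 i \sqrt{3338335}}{161} \approx 181.58 i$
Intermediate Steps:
$u = -32970$
$H{\left(D \right)} = \frac{10}{161}$ ($H{\left(D \right)} = - \frac{10}{-161} = \left(-10\right) \left(- \frac{1}{161}\right) = \frac{10}{161}$)
$\sqrt{u + H{\left(95 \right)}} = \sqrt{-32970 + \frac{10}{161}} = \sqrt{- \frac{5308160}{161}} = \frac{16 i \sqrt{3338335}}{161}$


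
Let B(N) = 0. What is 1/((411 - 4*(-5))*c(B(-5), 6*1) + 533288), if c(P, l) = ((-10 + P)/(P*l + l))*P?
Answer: 1/533288 ≈ 1.8752e-6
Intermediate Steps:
c(P, l) = P*(-10 + P)/(l + P*l) (c(P, l) = ((-10 + P)/(l + P*l))*P = P*(-10 + P)/(l + P*l))
1/((411 - 4*(-5))*c(B(-5), 6*1) + 533288) = 1/((411 - 4*(-5))*(0*(-10 + 0)/(((6*1))*(1 + 0))) + 533288) = 1/((411 + 20)*(0*(-10)/(6*1)) + 533288) = 1/(431*(0*(⅙)*1*(-10)) + 533288) = 1/(431*0 + 533288) = 1/(0 + 533288) = 1/533288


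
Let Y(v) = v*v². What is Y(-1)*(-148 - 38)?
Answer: 186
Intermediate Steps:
Y(v) = v³
Y(-1)*(-148 - 38) = (-1)³*(-148 - 38) = -1*(-186) = 186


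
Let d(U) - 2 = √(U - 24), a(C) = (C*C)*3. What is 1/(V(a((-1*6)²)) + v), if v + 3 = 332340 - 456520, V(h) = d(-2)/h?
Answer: -312869629296/38853089013924005 - 648*I*√26/38853089013924005 ≈ -8.0526e-6 - 8.5043e-14*I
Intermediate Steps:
a(C) = 3*C² (a(C) = C²*3 = 3*C²)
d(U) = 2 + √(-24 + U) (d(U) = 2 + √(U - 24) = 2 + √(-24 + U))
V(h) = (2 + I*√26)/h (V(h) = (2 + √(-24 - 2))/h = (2 + √(-26))/h = (2 + I*√26)/h)
v = -124183 (v = -3 + (332340 - 456520) = -3 - 124180 = -124183)
1/(V(a((-1*6)²)) + v) = 1/((2 + I*√26)/((3*((-1*6)²)²)) - 124183) = 1/((2 + I*√26)/((3*((-6)²)²)) - 124183) = 1/((2 + I*√26)/((3*36²)) - 124183) = 1/((2 + I*√26)/((3*1296)) - 124183) = 1/((2 + I*√26)/3888 - 124183) = 1/((1/1944 + I*√26/3888) - 124183) = 1/(-241411751/1944 + I*√26/3888)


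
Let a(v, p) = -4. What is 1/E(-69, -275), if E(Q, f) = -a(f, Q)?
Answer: ¼ ≈ 0.25000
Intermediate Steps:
E(Q, f) = 4 (E(Q, f) = -1*(-4) = 4)
1/E(-69, -275) = 1/4 = ¼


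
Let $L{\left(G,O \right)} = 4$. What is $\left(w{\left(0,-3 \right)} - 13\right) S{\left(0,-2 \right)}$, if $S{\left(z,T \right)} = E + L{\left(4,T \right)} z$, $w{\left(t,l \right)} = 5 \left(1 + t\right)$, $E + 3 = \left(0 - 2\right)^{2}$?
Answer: $-8$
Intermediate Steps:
$E = 1$ ($E = -3 + \left(0 - 2\right)^{2} = -3 + \left(-2\right)^{2} = -3 + 4 = 1$)
$w{\left(t,l \right)} = 5 + 5 t$
$S{\left(z,T \right)} = 1 + 4 z$
$\left(w{\left(0,-3 \right)} - 13\right) S{\left(0,-2 \right)} = \left(\left(5 + 5 \cdot 0\right) - 13\right) \left(1 + 4 \cdot 0\right) = \left(\left(5 + 0\right) - 13\right) \left(1 + 0\right) = \left(5 - 13\right) 1 = \left(-8\right) 1 = -8$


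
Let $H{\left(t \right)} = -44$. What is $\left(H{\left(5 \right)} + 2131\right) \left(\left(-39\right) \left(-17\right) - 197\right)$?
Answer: $972542$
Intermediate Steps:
$\left(H{\left(5 \right)} + 2131\right) \left(\left(-39\right) \left(-17\right) - 197\right) = \left(-44 + 2131\right) \left(\left(-39\right) \left(-17\right) - 197\right) = 2087 \left(663 - 197\right) = 2087 \cdot 466 = 972542$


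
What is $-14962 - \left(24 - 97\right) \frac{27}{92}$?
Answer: $- \frac{1374533}{92} \approx -14941.0$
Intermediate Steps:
$-14962 - \left(24 - 97\right) \frac{27}{92} = -14962 - - 73 \cdot 27 \cdot \frac{1}{92} = -14962 - \left(-73\right) \frac{27}{92} = -14962 - - \frac{1971}{92} = -14962 + \frac{1971}{92} = - \frac{1374533}{92}$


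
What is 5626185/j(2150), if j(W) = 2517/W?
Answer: 4032099250/839 ≈ 4.8058e+6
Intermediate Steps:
5626185/j(2150) = 5626185/((2517/2150)) = 5626185/((2517*(1/2150))) = 5626185/(2517/2150) = 5626185*(2150/2517) = 4032099250/839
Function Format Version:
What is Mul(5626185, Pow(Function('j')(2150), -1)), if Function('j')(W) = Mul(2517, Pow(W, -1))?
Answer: Rational(4032099250, 839) ≈ 4.8058e+6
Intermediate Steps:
Mul(5626185, Pow(Function('j')(2150), -1)) = Mul(5626185, Pow(Mul(2517, Pow(2150, -1)), -1)) = Mul(5626185, Pow(Mul(2517, Rational(1, 2150)), -1)) = Mul(5626185, Pow(Rational(2517, 2150), -1)) = Mul(5626185, Rational(2150, 2517)) = Rational(4032099250, 839)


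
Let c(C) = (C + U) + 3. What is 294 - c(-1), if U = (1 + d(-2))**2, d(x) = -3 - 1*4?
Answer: 256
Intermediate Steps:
d(x) = -7 (d(x) = -3 - 4 = -7)
U = 36 (U = (1 - 7)**2 = (-6)**2 = 36)
c(C) = 39 + C (c(C) = (C + 36) + 3 = (36 + C) + 3 = 39 + C)
294 - c(-1) = 294 - (39 - 1) = 294 - 1*38 = 294 - 38 = 256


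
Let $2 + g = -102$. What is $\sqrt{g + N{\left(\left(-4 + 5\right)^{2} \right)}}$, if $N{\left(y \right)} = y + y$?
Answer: $i \sqrt{102} \approx 10.1 i$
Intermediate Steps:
$g = -104$ ($g = -2 - 102 = -104$)
$N{\left(y \right)} = 2 y$
$\sqrt{g + N{\left(\left(-4 + 5\right)^{2} \right)}} = \sqrt{-104 + 2 \left(-4 + 5\right)^{2}} = \sqrt{-104 + 2 \cdot 1^{2}} = \sqrt{-104 + 2 \cdot 1} = \sqrt{-104 + 2} = \sqrt{-102} = i \sqrt{102}$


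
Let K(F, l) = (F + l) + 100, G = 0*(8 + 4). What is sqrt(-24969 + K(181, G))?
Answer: 4*I*sqrt(1543) ≈ 157.12*I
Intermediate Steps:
G = 0 (G = 0*12 = 0)
K(F, l) = 100 + F + l
sqrt(-24969 + K(181, G)) = sqrt(-24969 + (100 + 181 + 0)) = sqrt(-24969 + 281) = sqrt(-24688) = 4*I*sqrt(1543)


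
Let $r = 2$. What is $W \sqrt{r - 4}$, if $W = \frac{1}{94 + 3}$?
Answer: $\frac{i \sqrt{2}}{97} \approx 0.01458 i$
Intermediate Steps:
$W = \frac{1}{97} \approx 0.010309$
$W \sqrt{r - 4} = \frac{\sqrt{2 - 4}}{97} = \frac{\sqrt{-2}}{97} = \frac{i \sqrt{2}}{97}$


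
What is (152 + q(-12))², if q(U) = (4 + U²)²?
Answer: 486467136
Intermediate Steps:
(152 + q(-12))² = (152 + (4 + (-12)²)²)² = (152 + (4 + 144)²)² = (152 + 148²)² = (152 + 21904)² = 22056² = 486467136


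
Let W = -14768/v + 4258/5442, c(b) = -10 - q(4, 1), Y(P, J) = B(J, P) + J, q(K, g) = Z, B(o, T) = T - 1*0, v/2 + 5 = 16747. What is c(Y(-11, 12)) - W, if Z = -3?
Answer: -167218364/22777491 ≈ -7.3414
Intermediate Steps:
v = 33484 (v = -10 + 2*16747 = -10 + 33494 = 33484)
B(o, T) = T (B(o, T) = T + 0 = T)
q(K, g) = -3
Y(P, J) = J + P (Y(P, J) = P + J = J + P)
c(b) = -7 (c(b) = -10 - 1*(-3) = -10 + 3 = -7)
W = 7775927/22777491 (W = -14768/33484 + 4258/5442 = -14768*1/33484 + 4258*(1/5442) = -3692/8371 + 2129/2721 = 7775927/22777491 ≈ 0.34139)
c(Y(-11, 12)) - W = -7 - 1*7775927/22777491 = -7 - 7775927/22777491 = -167218364/22777491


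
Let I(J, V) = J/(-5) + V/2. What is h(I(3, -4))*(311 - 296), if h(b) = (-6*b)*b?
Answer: -3042/5 ≈ -608.40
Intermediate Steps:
I(J, V) = V/2 - J/5 (I(J, V) = J*(-1/5) + V*(1/2) = -J/5 + V/2 = V/2 - J/5)
h(b) = -6*b**2
h(I(3, -4))*(311 - 296) = (-6*((1/2)*(-4) - 1/5*3)**2)*(311 - 296) = -6*(-2 - 3/5)**2*15 = -6*(-13/5)**2*15 = -6*169/25*15 = -1014/25*15 = -3042/5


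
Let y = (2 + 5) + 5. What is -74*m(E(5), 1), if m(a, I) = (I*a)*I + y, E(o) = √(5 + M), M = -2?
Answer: -888 - 74*√3 ≈ -1016.2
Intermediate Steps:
y = 12 (y = 7 + 5 = 12)
E(o) = √3 (E(o) = √(5 - 2) = √3)
m(a, I) = 12 + a*I² (m(a, I) = (I*a)*I + 12 = a*I² + 12 = 12 + a*I²)
-74*m(E(5), 1) = -74*(12 + √3*1²) = -74*(12 + √3*1) = -74*(12 + √3) = -888 - 74*√3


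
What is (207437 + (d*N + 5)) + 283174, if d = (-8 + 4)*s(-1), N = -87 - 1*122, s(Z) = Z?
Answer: 489780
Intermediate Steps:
N = -209 (N = -87 - 122 = -209)
d = 4 (d = (-8 + 4)*(-1) = -4*(-1) = 4)
(207437 + (d*N + 5)) + 283174 = (207437 + (4*(-209) + 5)) + 283174 = (207437 + (-836 + 5)) + 283174 = (207437 - 831) + 283174 = 206606 + 283174 = 489780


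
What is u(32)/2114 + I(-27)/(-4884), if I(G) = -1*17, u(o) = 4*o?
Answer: 330545/5162388 ≈ 0.064029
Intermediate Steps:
I(G) = -17
u(32)/2114 + I(-27)/(-4884) = (4*32)/2114 - 17/(-4884) = 128*(1/2114) - 17*(-1/4884) = 64/1057 + 17/4884 = 330545/5162388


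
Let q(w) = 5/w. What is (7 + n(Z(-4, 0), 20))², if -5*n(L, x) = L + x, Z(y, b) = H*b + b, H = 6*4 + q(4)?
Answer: 9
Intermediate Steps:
H = 101/4 (H = 6*4 + 5/4 = 24 + 5*(¼) = 24 + 5/4 = 101/4 ≈ 25.250)
Z(y, b) = 105*b/4 (Z(y, b) = 101*b/4 + b = 105*b/4)
n(L, x) = -L/5 - x/5 (n(L, x) = -(L + x)/5 = -L/5 - x/5)
(7 + n(Z(-4, 0), 20))² = (7 + (-21*0/4 - ⅕*20))² = (7 + (-⅕*0 - 4))² = (7 + (0 - 4))² = (7 - 4)² = 3² = 9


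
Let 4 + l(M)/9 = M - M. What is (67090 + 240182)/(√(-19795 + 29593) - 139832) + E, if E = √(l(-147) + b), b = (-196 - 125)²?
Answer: -364122528/165703207 + 3*√11445 - 2604*√9798/165703207 ≈ 318.75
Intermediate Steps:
b = 103041 (b = (-321)² = 103041)
l(M) = -36 (l(M) = -36 + 9*(M - M) = -36 + 9*0 = -36 + 0 = -36)
E = 3*√11445 (E = √(-36 + 103041) = √103005 = 3*√11445 ≈ 320.94)
(67090 + 240182)/(√(-19795 + 29593) - 139832) + E = (67090 + 240182)/(√(-19795 + 29593) - 139832) + 3*√11445 = 307272/(√9798 - 139832) + 3*√11445 = 307272/(-139832 + √9798) + 3*√11445 = 3*√11445 + 307272/(-139832 + √9798)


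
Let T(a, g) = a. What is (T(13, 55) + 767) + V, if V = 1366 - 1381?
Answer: 765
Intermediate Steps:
V = -15
(T(13, 55) + 767) + V = (13 + 767) - 15 = 780 - 15 = 765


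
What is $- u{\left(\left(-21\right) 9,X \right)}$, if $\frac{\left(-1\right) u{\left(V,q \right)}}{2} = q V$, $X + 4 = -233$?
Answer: $89586$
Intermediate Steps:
$X = -237$ ($X = -4 - 233 = -237$)
$u{\left(V,q \right)} = - 2 V q$ ($u{\left(V,q \right)} = - 2 q V = - 2 V q$)
$- u{\left(\left(-21\right) 9,X \right)} = - \left(-2\right) \left(\left(-21\right) 9\right) \left(-237\right) = - \left(-2\right) \left(-189\right) \left(-237\right) = \left(-1\right) \left(-89586\right) = 89586$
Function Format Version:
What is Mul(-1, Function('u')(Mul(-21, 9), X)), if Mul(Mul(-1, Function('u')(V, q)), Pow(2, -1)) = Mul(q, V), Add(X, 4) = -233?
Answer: 89586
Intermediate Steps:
X = -237 (X = Add(-4, -233) = -237)
Function('u')(V, q) = Mul(-2, V, q) (Function('u')(V, q) = Mul(-2, Mul(q, V)) = Mul(-2, Mul(V, q)) = Mul(-2, V, q))
Mul(-1, Function('u')(Mul(-21, 9), X)) = Mul(-1, Mul(-2, Mul(-21, 9), -237)) = Mul(-1, Mul(-2, -189, -237)) = Mul(-1, -89586) = 89586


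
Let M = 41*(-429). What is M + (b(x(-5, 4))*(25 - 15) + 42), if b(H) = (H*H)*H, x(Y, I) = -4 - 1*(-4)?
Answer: -17547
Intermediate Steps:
x(Y, I) = 0 (x(Y, I) = -4 + 4 = 0)
M = -17589
b(H) = H**3 (b(H) = H**2*H = H**3)
M + (b(x(-5, 4))*(25 - 15) + 42) = -17589 + (0**3*(25 - 15) + 42) = -17589 + (0*10 + 42) = -17589 + (0 + 42) = -17589 + 42 = -17547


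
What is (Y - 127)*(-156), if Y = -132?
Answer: 40404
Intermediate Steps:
(Y - 127)*(-156) = (-132 - 127)*(-156) = -259*(-156) = 40404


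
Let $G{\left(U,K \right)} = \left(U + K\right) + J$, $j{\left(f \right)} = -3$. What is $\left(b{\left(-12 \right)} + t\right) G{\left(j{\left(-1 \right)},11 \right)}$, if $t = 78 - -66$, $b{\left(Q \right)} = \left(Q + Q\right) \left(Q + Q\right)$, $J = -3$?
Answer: $3600$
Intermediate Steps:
$b{\left(Q \right)} = 4 Q^{2}$ ($b{\left(Q \right)} = 2 Q 2 Q = 4 Q^{2}$)
$t = 144$ ($t = 78 + 66 = 144$)
$G{\left(U,K \right)} = -3 + K + U$ ($G{\left(U,K \right)} = \left(U + K\right) - 3 = \left(K + U\right) - 3 = -3 + K + U$)
$\left(b{\left(-12 \right)} + t\right) G{\left(j{\left(-1 \right)},11 \right)} = \left(4 \left(-12\right)^{2} + 144\right) \left(-3 + 11 - 3\right) = \left(4 \cdot 144 + 144\right) 5 = \left(576 + 144\right) 5 = 720 \cdot 5 = 3600$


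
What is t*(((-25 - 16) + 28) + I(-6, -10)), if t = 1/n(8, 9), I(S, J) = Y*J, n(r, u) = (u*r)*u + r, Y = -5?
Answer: 37/656 ≈ 0.056402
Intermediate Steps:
n(r, u) = r + r*u² (n(r, u) = (r*u)*u + r = r*u² + r = r + r*u²)
I(S, J) = -5*J
t = 1/656 (t = 1/(8*(1 + 9²)) = 1/(8*(1 + 81)) = 1/(8*82) = 1/656 ≈ 0.0015244)
t*(((-25 - 16) + 28) + I(-6, -10)) = (((-25 - 16) + 28) - 5*(-10))/656 = ((-41 + 28) + 50)/656 = (-13 + 50)/656 = (1/656)*37 = 37/656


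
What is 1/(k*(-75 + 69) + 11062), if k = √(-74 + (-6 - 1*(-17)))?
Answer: 5531/61185056 + 9*I*√7/61185056 ≈ 9.0398e-5 + 3.8918e-7*I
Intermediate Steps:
k = 3*I*√7 (k = √(-74 + (-6 + 17)) = √(-74 + 11) = √(-63) = 3*I*√7 ≈ 7.9373*I)
1/(k*(-75 + 69) + 11062) = 1/((3*I*√7)*(-75 + 69) + 11062) = 1/((3*I*√7)*(-6) + 11062) = 1/(-18*I*√7 + 11062) = 1/(11062 - 18*I*√7)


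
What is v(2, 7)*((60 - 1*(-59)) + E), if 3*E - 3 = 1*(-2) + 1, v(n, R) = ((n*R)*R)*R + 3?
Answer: 247351/3 ≈ 82450.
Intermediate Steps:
v(n, R) = 3 + n*R³ (v(n, R) = ((R*n)*R)*R + 3 = (n*R²)*R + 3 = n*R³ + 3 = 3 + n*R³)
E = ⅔ (E = 1 + (1*(-2) + 1)/3 = 1 + (-2 + 1)/3 = 1 + (⅓)*(-1) = 1 - ⅓ = ⅔ ≈ 0.66667)
v(2, 7)*((60 - 1*(-59)) + E) = (3 + 2*7³)*((60 - 1*(-59)) + ⅔) = (3 + 2*343)*((60 + 59) + ⅔) = (3 + 686)*(119 + ⅔) = 689*(359/3) = 247351/3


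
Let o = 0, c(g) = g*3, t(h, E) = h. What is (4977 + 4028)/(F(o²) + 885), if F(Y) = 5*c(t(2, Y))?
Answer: 1801/183 ≈ 9.8415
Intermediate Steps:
c(g) = 3*g
F(Y) = 30 (F(Y) = 5*(3*2) = 5*6 = 30)
(4977 + 4028)/(F(o²) + 885) = (4977 + 4028)/(30 + 885) = 9005/915 = 9005*(1/915) = 1801/183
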